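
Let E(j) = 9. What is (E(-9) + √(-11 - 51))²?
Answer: (9 + I*√62)² ≈ 19.0 + 141.73*I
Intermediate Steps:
(E(-9) + √(-11 - 51))² = (9 + √(-11 - 51))² = (9 + √(-62))² = (9 + I*√62)²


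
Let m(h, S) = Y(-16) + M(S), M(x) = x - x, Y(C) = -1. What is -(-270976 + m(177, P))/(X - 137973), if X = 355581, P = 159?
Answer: 270977/217608 ≈ 1.2453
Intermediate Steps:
M(x) = 0
m(h, S) = -1 (m(h, S) = -1 + 0 = -1)
-(-270976 + m(177, P))/(X - 137973) = -(-270976 - 1)/(355581 - 137973) = -(-270977)/217608 = -1*(-270977/217608) = 270977/217608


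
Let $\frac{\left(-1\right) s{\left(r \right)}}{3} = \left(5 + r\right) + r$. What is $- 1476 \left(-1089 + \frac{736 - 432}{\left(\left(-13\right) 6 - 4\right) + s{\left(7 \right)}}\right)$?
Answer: $\frac{223872300}{139} \approx 1.6106 \cdot 10^{6}$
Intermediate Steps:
$s{\left(r \right)} = -15 - 6 r$ ($s{\left(r \right)} = - 3 \left(\left(5 + r\right) + r\right) = - 3 \left(5 + 2 r\right) = -15 - 6 r$)
$- 1476 \left(-1089 + \frac{736 - 432}{\left(\left(-13\right) 6 - 4\right) + s{\left(7 \right)}}\right) = - 1476 \left(-1089 + \frac{736 - 432}{\left(\left(-13\right) 6 - 4\right) - 57}\right) = - 1476 \left(-1089 + \frac{304}{\left(-78 + \left(-6 + 2\right)\right) - 57}\right) = - 1476 \left(-1089 + \frac{304}{\left(-78 - 4\right) - 57}\right) = - 1476 \left(-1089 + \frac{304}{-82 - 57}\right) = - 1476 \left(-1089 + \frac{304}{-139}\right) = - 1476 \left(-1089 + 304 \left(- \frac{1}{139}\right)\right) = - 1476 \left(-1089 - \frac{304}{139}\right) = \left(-1476\right) \left(- \frac{151675}{139}\right) = \frac{223872300}{139}$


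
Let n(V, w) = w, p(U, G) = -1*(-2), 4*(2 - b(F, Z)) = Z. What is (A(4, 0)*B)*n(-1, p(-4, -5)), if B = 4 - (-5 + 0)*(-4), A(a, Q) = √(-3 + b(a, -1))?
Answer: -16*I*√3 ≈ -27.713*I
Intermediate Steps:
b(F, Z) = 2 - Z/4
p(U, G) = 2
A(a, Q) = I*√3/2 (A(a, Q) = √(-3 + (2 - ¼*(-1))) = √(-3 + (2 + ¼)) = √(-3 + 9/4) = √(-¾) = I*√3/2)
B = -16 (B = 4 - (-5)*(-4) = 4 - 1*20 = 4 - 20 = -16)
(A(4, 0)*B)*n(-1, p(-4, -5)) = ((I*√3/2)*(-16))*2 = -8*I*√3*2 = -16*I*√3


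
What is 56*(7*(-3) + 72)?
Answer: 2856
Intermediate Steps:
56*(7*(-3) + 72) = 56*(-21 + 72) = 56*51 = 2856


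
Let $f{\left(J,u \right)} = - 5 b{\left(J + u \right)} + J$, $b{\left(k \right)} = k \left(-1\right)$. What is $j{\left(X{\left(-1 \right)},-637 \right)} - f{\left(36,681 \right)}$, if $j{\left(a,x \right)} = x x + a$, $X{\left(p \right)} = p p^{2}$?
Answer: $402147$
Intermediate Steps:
$b{\left(k \right)} = - k$
$X{\left(p \right)} = p^{3}$
$j{\left(a,x \right)} = a + x^{2}$ ($j{\left(a,x \right)} = x^{2} + a = a + x^{2}$)
$f{\left(J,u \right)} = 5 u + 6 J$ ($f{\left(J,u \right)} = - 5 \left(- (J + u)\right) + J = - 5 \left(- J - u\right) + J = \left(5 J + 5 u\right) + J = 5 u + 6 J$)
$j{\left(X{\left(-1 \right)},-637 \right)} - f{\left(36,681 \right)} = \left(\left(-1\right)^{3} + \left(-637\right)^{2}\right) - \left(5 \cdot 681 + 6 \cdot 36\right) = \left(-1 + 405769\right) - \left(3405 + 216\right) = 405768 - 3621 = 402147$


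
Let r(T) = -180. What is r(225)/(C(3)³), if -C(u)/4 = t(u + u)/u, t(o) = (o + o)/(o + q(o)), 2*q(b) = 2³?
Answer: 5625/128 ≈ 43.945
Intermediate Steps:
q(b) = 4 (q(b) = (½)*2³ = (½)*8 = 4)
t(o) = 2*o/(4 + o) (t(o) = (o + o)/(o + 4) = (2*o)/(4 + o) = 2*o/(4 + o))
C(u) = -16/(4 + 2*u) (C(u) = -4*2*(u + u)/(4 + (u + u))/u = -4*2*(2*u)/(4 + 2*u)/u = -4*4*u/(4 + 2*u)/u = -16/(4 + 2*u))
r(225)/(C(3)³) = -180*(-(2 + 3)³/512) = -180/((-8/5)³) = -180/(-512/125) = -180*(-125/512) = 5625/128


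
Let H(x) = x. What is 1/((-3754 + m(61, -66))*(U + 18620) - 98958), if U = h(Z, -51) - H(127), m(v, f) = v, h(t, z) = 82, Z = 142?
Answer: -1/68696433 ≈ -1.4557e-8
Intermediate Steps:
U = -45 (U = 82 - 1*127 = 82 - 127 = -45)
1/((-3754 + m(61, -66))*(U + 18620) - 98958) = 1/((-3754 + 61)*(-45 + 18620) - 98958) = 1/(-3693*18575 - 98958) = 1/(-68597475 - 98958) = 1/(-68696433) = -1/68696433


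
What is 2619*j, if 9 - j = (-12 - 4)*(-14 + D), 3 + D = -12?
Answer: -1191645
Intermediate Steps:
D = -15 (D = -3 - 12 = -15)
j = -455 (j = 9 - (-12 - 4)*(-14 - 15) = 9 - (-16)*(-29) = 9 - 1*464 = 9 - 464 = -455)
2619*j = 2619*(-455) = -1191645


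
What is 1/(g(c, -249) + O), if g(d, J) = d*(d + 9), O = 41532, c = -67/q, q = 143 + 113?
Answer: 65536/2721691273 ≈ 2.4079e-5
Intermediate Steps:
q = 256
c = -67/256 ≈ -0.26172
g(d, J) = d*(9 + d)
1/(g(c, -249) + O) = 1/(-67*(9 - 67/256)/256 + 41532) = 1/(-67/256*2237/256 + 41532) = 1/(-149879/65536 + 41532) = 1/(2721691273/65536) = 65536/2721691273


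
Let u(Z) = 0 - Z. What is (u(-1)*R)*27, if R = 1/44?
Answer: 27/44 ≈ 0.61364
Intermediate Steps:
u(Z) = -Z
R = 1/44 ≈ 0.022727
(u(-1)*R)*27 = (-1*(-1)*(1/44))*27 = (1*(1/44))*27 = (1/44)*27 = 27/44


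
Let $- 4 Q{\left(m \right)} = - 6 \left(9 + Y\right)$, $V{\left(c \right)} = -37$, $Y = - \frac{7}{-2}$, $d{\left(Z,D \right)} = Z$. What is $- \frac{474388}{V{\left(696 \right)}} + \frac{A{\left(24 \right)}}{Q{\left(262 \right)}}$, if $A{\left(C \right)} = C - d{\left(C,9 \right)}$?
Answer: $\frac{474388}{37} \approx 12821.0$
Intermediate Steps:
$Y = \frac{7}{2}$ ($Y = \left(-7\right) \left(- \frac{1}{2}\right) = \frac{7}{2} \approx 3.5$)
$A{\left(C \right)} = 0$ ($A{\left(C \right)} = C - C = 0$)
$Q{\left(m \right)} = \frac{75}{4}$ ($Q{\left(m \right)} = - \frac{\left(-6\right) \left(9 + \frac{7}{2}\right)}{4} = - \frac{\left(-6\right) \frac{25}{2}}{4} = \left(- \frac{1}{4}\right) \left(-75\right) = \frac{75}{4}$)
$- \frac{474388}{V{\left(696 \right)}} + \frac{A{\left(24 \right)}}{Q{\left(262 \right)}} = - \frac{474388}{-37} + \frac{0}{\frac{75}{4}} = \left(-474388\right) \left(- \frac{1}{37}\right) + 0 \cdot \frac{4}{75} = \frac{474388}{37} + 0 = \frac{474388}{37}$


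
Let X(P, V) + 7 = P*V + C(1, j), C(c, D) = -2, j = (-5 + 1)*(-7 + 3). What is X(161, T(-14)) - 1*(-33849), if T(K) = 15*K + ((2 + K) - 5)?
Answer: -2707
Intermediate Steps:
j = 16 (j = -4*(-4) = 16)
T(K) = -3 + 16*K (T(K) = 15*K + (-3 + K) = -3 + 16*K)
X(P, V) = -9 + P*V (X(P, V) = -7 + (P*V - 2) = -7 + (-2 + P*V) = -9 + P*V)
X(161, T(-14)) - 1*(-33849) = (-9 + 161*(-3 + 16*(-14))) - 1*(-33849) = (-9 + 161*(-3 - 224)) + 33849 = (-9 + 161*(-227)) + 33849 = (-9 - 36547) + 33849 = -36556 + 33849 = -2707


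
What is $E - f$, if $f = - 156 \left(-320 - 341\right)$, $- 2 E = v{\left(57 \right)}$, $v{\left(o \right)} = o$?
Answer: $- \frac{206289}{2} \approx -1.0314 \cdot 10^{5}$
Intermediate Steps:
$E = - \frac{57}{2}$ ($E = \left(- \frac{1}{2}\right) 57 = - \frac{57}{2} \approx -28.5$)
$f = 103116$ ($f = \left(-156\right) \left(-661\right) = 103116$)
$E - f = - \frac{57}{2} - 103116 = - \frac{206289}{2}$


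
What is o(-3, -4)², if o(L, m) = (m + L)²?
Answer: 2401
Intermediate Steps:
o(L, m) = (L + m)²
o(-3, -4)² = ((-3 - 4)²)² = ((-7)²)² = 49² = 2401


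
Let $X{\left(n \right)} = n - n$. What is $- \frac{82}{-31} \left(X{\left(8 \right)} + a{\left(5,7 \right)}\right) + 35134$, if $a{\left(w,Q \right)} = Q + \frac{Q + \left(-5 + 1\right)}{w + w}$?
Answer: $\frac{5448763}{155} \approx 35153.0$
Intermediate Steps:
$X{\left(n \right)} = 0$
$a{\left(w,Q \right)} = Q + \frac{-4 + Q}{2 w}$ ($a{\left(w,Q \right)} = Q + \frac{Q - 4}{2 w} = Q + \left(-4 + Q\right) \frac{1}{2 w} = Q + \frac{-4 + Q}{2 w}$)
$- \frac{82}{-31} \left(X{\left(8 \right)} + a{\left(5,7 \right)}\right) + 35134 = - \frac{82}{-31} \left(0 + \frac{-2 + \frac{1}{2} \cdot 7 + 7 \cdot 5}{5}\right) + 35134 = \left(-82\right) \left(- \frac{1}{31}\right) \left(0 + \frac{-2 + \frac{7}{2} + 35}{5}\right) + 35134 = \frac{82 \left(0 + \frac{1}{5} \cdot \frac{73}{2}\right)}{31} + 35134 = \frac{82 \left(0 + \frac{73}{10}\right)}{31} + 35134 = \frac{82}{31} \cdot \frac{73}{10} + 35134 = \frac{2993}{155} + 35134 = \frac{5448763}{155}$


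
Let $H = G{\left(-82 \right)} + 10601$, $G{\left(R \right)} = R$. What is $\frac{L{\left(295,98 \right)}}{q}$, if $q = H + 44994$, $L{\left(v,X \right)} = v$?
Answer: $\frac{295}{55513} \approx 0.0053141$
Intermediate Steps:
$H = 10519$ ($H = -82 + 10601 = 10519$)
$q = 55513$ ($q = 10519 + 44994 = 55513$)
$\frac{L{\left(295,98 \right)}}{q} = \frac{295}{55513}$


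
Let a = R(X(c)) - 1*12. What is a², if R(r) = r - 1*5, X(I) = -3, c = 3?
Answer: 400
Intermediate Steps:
R(r) = -5 + r (R(r) = r - 5 = -5 + r)
a = -20 (a = (-5 - 3) - 1*12 = -8 - 12 = -20)
a² = (-20)² = 400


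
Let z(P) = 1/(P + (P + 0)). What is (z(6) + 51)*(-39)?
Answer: -7969/4 ≈ -1992.3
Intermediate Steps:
z(P) = 1/(2*P) (z(P) = 1/(P + P) = 1/(2*P))
(z(6) + 51)*(-39) = ((½)/6 + 51)*(-39) = ((½)*(⅙) + 51)*(-39) = (1/12 + 51)*(-39) = (613/12)*(-39) = -7969/4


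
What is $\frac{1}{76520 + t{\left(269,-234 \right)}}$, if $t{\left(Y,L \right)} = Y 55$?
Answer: $\frac{1}{91315} \approx 1.0951 \cdot 10^{-5}$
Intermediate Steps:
$t{\left(Y,L \right)} = 55 Y$
$\frac{1}{76520 + t{\left(269,-234 \right)}} = \frac{1}{76520 + 55 \cdot 269} = \frac{1}{76520 + 14795} = \frac{1}{91315}$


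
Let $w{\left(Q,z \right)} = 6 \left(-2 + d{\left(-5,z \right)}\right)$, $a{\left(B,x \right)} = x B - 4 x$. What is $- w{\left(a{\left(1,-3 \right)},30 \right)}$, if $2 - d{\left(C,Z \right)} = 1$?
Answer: $6$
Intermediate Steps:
$a{\left(B,x \right)} = - 4 x + B x$ ($a{\left(B,x \right)} = B x - 4 x = - 4 x + B x$)
$d{\left(C,Z \right)} = 1$ ($d{\left(C,Z \right)} = 2 - 1 = 1$)
$w{\left(Q,z \right)} = -6$ ($w{\left(Q,z \right)} = 6 \left(-2 + 1\right) = 6 \left(-1\right) = -6$)
$- w{\left(a{\left(1,-3 \right)},30 \right)} = \left(-1\right) \left(-6\right) = 6$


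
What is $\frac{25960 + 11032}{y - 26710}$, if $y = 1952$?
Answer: $- \frac{18496}{12379} \approx -1.4941$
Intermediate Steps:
$\frac{25960 + 11032}{y - 26710} = \frac{25960 + 11032}{1952 - 26710} = \frac{36992}{-24758} = 36992 \left(- \frac{1}{24758}\right) = - \frac{18496}{12379}$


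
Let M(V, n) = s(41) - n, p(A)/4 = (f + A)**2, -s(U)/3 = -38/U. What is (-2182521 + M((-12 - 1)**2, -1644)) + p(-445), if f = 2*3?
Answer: -57809599/41 ≈ -1.4100e+6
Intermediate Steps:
f = 6
s(U) = 114/U (s(U) = -(-114)/U = 114/U)
p(A) = 4*(6 + A)**2
M(V, n) = 114/41 - n
(-2182521 + M((-12 - 1)**2, -1644)) + p(-445) = (-2182521 + (114/41 - 1*(-1644))) + 4*(6 - 445)**2 = (-2182521 + (114/41 + 1644)) + 4*(-439)**2 = (-2182521 + 67518/41) + 4*192721 = -89415843/41 + 770884 = -57809599/41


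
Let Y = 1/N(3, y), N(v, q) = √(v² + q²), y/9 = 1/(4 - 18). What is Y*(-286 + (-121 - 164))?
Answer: -7994*√205/615 ≈ -186.11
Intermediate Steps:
y = -9/14 (y = 9/(4 - 18) = 9/(-14) = 9*(-1/14) = -9/14 ≈ -0.64286)
N(v, q) = √(q² + v²)
Y = 14*√205/615 (Y = 1/(√((-9/14)² + 3²)) = 1/(√(81/196 + 9)) = 1/(√(1845/196)) = 1/(3*√205/14) = 14*√205/615 ≈ 0.32593)
Y*(-286 + (-121 - 164)) = (14*√205/615)*(-286 + (-121 - 164)) = (14*√205/615)*(-286 - 285) = (14*√205/615)*(-571) = -7994*√205/615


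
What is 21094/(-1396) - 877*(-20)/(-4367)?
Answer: -58301669/3048166 ≈ -19.127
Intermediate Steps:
21094/(-1396) - 877*(-20)/(-4367) = 21094*(-1/1396) + 17540*(-1/4367) = -10547/698 - 17540/4367 = -58301669/3048166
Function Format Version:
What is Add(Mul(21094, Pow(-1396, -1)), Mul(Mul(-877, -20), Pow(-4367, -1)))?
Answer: Rational(-58301669, 3048166) ≈ -19.127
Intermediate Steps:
Add(Mul(21094, Pow(-1396, -1)), Mul(Mul(-877, -20), Pow(-4367, -1))) = Add(Mul(21094, Rational(-1, 1396)), Mul(17540, Rational(-1, 4367))) = Add(Rational(-10547, 698), Rational(-17540, 4367)) = Rational(-58301669, 3048166)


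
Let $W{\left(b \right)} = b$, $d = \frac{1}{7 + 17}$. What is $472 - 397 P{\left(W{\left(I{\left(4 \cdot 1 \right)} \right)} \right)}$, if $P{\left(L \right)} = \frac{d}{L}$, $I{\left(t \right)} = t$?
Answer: $\frac{44915}{96} \approx 467.86$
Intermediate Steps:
$d = \frac{1}{24} \approx 0.041667$
$P{\left(L \right)} = \frac{1}{24 L}$
$472 - 397 P{\left(W{\left(I{\left(4 \cdot 1 \right)} \right)} \right)} = 472 - 397 \frac{1}{24 \cdot 4 \cdot 1} = 472 - 397 \frac{1}{24 \cdot 4} = 472 - 397 \cdot \frac{1}{24} \cdot \frac{1}{4} = 472 - \frac{397}{96} = \frac{44915}{96}$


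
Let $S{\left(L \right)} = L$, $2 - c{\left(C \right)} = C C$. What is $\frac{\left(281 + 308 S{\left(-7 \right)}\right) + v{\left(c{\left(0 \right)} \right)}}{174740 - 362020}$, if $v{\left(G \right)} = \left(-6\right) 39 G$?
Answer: $\frac{2343}{187280} \approx 0.012511$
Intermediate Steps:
$c{\left(C \right)} = 2 - C^{2}$ ($c{\left(C \right)} = 2 - C C = 2 - C^{2}$)
$v{\left(G \right)} = - 234 G$
$\frac{\left(281 + 308 S{\left(-7 \right)}\right) + v{\left(c{\left(0 \right)} \right)}}{174740 - 362020} = \frac{\left(281 + 308 \left(-7\right)\right) - 234 \left(2 - 0^{2}\right)}{174740 - 362020} = \frac{\left(281 - 2156\right) - 234 \left(2 - 0\right)}{-187280} = \left(-1875 - 234 \left(2 + 0\right)\right) \left(- \frac{1}{187280}\right) = \left(-1875 - 468\right) \left(- \frac{1}{187280}\right) = \left(-2343\right) \left(- \frac{1}{187280}\right) = \frac{2343}{187280}$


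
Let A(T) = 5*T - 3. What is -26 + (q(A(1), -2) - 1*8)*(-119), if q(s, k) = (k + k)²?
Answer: -978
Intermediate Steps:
A(T) = -3 + 5*T
q(s, k) = 4*k² (q(s, k) = (2*k)² = 4*k²)
-26 + (q(A(1), -2) - 1*8)*(-119) = -26 + (4*(-2)² - 1*8)*(-119) = -26 + (4*4 - 8)*(-119) = -26 + (16 - 8)*(-119) = -26 + 8*(-119) = -26 - 952 = -978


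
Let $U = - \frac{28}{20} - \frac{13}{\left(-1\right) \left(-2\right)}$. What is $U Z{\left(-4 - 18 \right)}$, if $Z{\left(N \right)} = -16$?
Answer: $\frac{632}{5} \approx 126.4$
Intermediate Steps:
$U = - \frac{79}{10}$ ($U = \left(-28\right) \frac{1}{20} - \frac{13}{2} = - \frac{7}{5} - \frac{13}{2} = - \frac{79}{10} \approx -7.9$)
$U Z{\left(-4 - 18 \right)} = \left(- \frac{79}{10}\right) \left(-16\right) = \frac{632}{5}$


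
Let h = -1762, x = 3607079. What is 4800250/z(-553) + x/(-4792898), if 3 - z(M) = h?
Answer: 4600148426013/1691892994 ≈ 2718.9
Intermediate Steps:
z(M) = 1765 (z(M) = 3 - 1*(-1762) = 3 + 1762 = 1765)
4800250/z(-553) + x/(-4792898) = 4800250/1765 + 3607079/(-4792898) = 4800250*(1/1765) + 3607079*(-1/4792898) = 960050/353 - 3607079/4792898 = 4600148426013/1691892994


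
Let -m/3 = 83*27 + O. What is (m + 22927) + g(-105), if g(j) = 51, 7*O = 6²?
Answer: 113677/7 ≈ 16240.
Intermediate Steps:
O = 36/7 (O = (⅐)*6² = (⅐)*36 = 36/7 ≈ 5.1429)
m = -47169/7 (m = -3*(83*27 + 36/7) = -3*(2241 + 36/7) = -3*15723/7 = -47169/7 ≈ -6738.4)
(m + 22927) + g(-105) = (-47169/7 + 22927) + 51 = 113320/7 + 51 = 113677/7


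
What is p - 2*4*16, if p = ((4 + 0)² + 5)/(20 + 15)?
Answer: -637/5 ≈ -127.40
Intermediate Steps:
p = ⅗ (p = (4² + 5)/35 = (16 + 5)*(1/35) = 21*(1/35) = ⅗ ≈ 0.60000)
p - 2*4*16 = ⅗ - 2*4*16 = ⅗ - 8*16 = ⅗ - 128 = -637/5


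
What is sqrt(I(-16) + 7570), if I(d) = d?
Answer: sqrt(7554) ≈ 86.914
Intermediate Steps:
sqrt(I(-16) + 7570) = sqrt(-16 + 7570) = sqrt(7554)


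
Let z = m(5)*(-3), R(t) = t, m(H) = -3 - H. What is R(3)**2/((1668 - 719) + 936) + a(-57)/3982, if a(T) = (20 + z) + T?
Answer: 11333/7506070 ≈ 0.0015098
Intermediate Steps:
z = 24 (z = (-3 - 1*5)*(-3) = (-3 - 5)*(-3) = -8*(-3) = 24)
a(T) = 44 + T (a(T) = (20 + 24) + T = 44 + T)
R(3)**2/((1668 - 719) + 936) + a(-57)/3982 = 3**2/((1668 - 719) + 936) + (44 - 57)/3982 = 9/(949 + 936) - 13*1/3982 = 9/1885 - 13/3982 = 11333/7506070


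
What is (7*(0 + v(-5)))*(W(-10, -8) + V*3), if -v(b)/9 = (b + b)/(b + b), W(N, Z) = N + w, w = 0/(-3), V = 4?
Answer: -126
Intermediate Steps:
w = 0 (w = 0*(-1/3) = 0)
W(N, Z) = N (W(N, Z) = N + 0 = N)
v(b) = -9 (v(b) = -9*(b + b)/(b + b) = -9*2*b/(2*b) = -9*2*b*1/(2*b) = -9*1 = -9)
(7*(0 + v(-5)))*(W(-10, -8) + V*3) = (7*(0 - 9))*(-10 + 4*3) = (7*(-9))*(-10 + 12) = -63*2 = -126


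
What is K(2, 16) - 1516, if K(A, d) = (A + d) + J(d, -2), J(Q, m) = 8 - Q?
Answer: -1506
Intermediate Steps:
K(A, d) = 8 + A (K(A, d) = (A + d) + (8 - d) = 8 + A)
K(2, 16) - 1516 = (8 + 2) - 1516 = 10 - 1516 = -1506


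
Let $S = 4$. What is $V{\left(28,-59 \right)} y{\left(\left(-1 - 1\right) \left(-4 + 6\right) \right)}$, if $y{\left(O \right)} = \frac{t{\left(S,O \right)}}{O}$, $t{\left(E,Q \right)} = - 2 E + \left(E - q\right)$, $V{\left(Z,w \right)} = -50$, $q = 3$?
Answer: $- \frac{175}{2} \approx -87.5$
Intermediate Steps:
$t{\left(E,Q \right)} = -3 - E$ ($t{\left(E,Q \right)} = - 2 E + \left(E - 3\right) = - 2 E + \left(-3 + E\right) = -3 - E$)
$y{\left(O \right)} = - \frac{7}{O}$ ($y{\left(O \right)} = \frac{-3 - 4}{O} = - \frac{7}{O}$)
$V{\left(28,-59 \right)} y{\left(\left(-1 - 1\right) \left(-4 + 6\right) \right)} = - 50 \left(- \frac{7}{\left(-1 - 1\right) \left(-4 + 6\right)}\right) = - 50 \left(- \frac{7}{\left(-2\right) 2}\right) = - 50 \left(- \frac{7}{-4}\right) = - 50 \left(\left(-7\right) \left(- \frac{1}{4}\right)\right) = \left(-50\right) \frac{7}{4} = - \frac{175}{2}$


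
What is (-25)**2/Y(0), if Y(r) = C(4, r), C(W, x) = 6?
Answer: 625/6 ≈ 104.17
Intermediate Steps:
Y(r) = 6
(-25)**2/Y(0) = (-25)**2/6 = 625*(1/6) = 625/6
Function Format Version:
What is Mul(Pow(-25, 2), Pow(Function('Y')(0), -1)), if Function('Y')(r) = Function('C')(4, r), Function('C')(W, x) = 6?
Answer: Rational(625, 6) ≈ 104.17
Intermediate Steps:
Function('Y')(r) = 6
Mul(Pow(-25, 2), Pow(Function('Y')(0), -1)) = Mul(Pow(-25, 2), Pow(6, -1)) = Mul(625, Rational(1, 6)) = Rational(625, 6)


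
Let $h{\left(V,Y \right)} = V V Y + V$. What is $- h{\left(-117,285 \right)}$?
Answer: $-3901248$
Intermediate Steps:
$h{\left(V,Y \right)} = V + Y V^{2}$ ($h{\left(V,Y \right)} = V^{2} Y + V = Y V^{2} + V = V + Y V^{2}$)
$- h{\left(-117,285 \right)} = - \left(-117\right) \left(1 - 33345\right) = - \left(-117\right) \left(-33344\right) = \left(-1\right) 3901248 = -3901248$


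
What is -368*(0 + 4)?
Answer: -1472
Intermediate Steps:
-368*(0 + 4) = -368*4 = -92*16 = -1472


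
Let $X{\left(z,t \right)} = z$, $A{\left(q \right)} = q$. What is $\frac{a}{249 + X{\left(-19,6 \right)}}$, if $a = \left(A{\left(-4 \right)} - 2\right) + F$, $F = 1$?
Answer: $- \frac{1}{46} \approx -0.021739$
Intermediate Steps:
$a = -5$ ($a = \left(-4 - 2\right) + 1 = -6 + 1 = -5$)
$\frac{a}{249 + X{\left(-19,6 \right)}} = - \frac{5}{249 - 19} = - \frac{5}{230} = \left(-5\right) \frac{1}{230} = - \frac{1}{46}$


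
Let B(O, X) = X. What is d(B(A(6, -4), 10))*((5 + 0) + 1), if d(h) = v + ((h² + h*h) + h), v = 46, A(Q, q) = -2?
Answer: 1536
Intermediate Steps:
d(h) = 46 + h + 2*h² (d(h) = 46 + ((h² + h*h) + h) = 46 + ((h² + h²) + h) = 46 + (2*h² + h) = 46 + (h + 2*h²) = 46 + h + 2*h²)
d(B(A(6, -4), 10))*((5 + 0) + 1) = (46 + 10 + 2*10²)*((5 + 0) + 1) = (46 + 10 + 2*100)*(5 + 1) = (46 + 10 + 200)*6 = 256*6 = 1536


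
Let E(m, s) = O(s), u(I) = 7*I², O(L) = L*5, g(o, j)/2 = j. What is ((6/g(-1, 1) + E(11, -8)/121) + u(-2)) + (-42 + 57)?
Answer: 5526/121 ≈ 45.669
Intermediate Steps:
g(o, j) = 2*j
O(L) = 5*L
E(m, s) = 5*s
((6/g(-1, 1) + E(11, -8)/121) + u(-2)) + (-42 + 57) = ((6/((2*1)) + (5*(-8))/121) + 7*(-2)²) + (-42 + 57) = ((6/2 - 40*1/121) + 7*4) + 15 = ((6*(½) - 40/121) + 28) + 15 = ((3 - 40/121) + 28) + 15 = (323/121 + 28) + 15 = 3711/121 + 15 = 5526/121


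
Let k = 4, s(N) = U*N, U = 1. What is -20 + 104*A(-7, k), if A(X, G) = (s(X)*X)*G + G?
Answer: 20780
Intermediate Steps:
s(N) = N (s(N) = 1*N = N)
A(X, G) = G + G*X² (A(X, G) = (X*X)*G + G = X²*G + G = G*X² + G = G + G*X²)
-20 + 104*A(-7, k) = -20 + 104*(4*(1 + (-7)²)) = -20 + 104*(4*(1 + 49)) = -20 + 104*(4*50) = -20 + 104*200 = -20 + 20800 = 20780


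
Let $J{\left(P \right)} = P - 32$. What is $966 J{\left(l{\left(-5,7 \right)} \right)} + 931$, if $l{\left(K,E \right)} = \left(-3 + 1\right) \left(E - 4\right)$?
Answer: $-35777$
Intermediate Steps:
$l{\left(K,E \right)} = 8 - 2 E$ ($l{\left(K,E \right)} = - 2 \left(-4 + E\right) = 8 - 2 E$)
$J{\left(P \right)} = -32 + P$
$966 J{\left(l{\left(-5,7 \right)} \right)} + 931 = 966 \left(-32 + \left(8 - 14\right)\right) + 931 = 966 \left(-32 - 6\right) + 931 = 966 \left(-38\right) + 931 = -36708 + 931 = -35777$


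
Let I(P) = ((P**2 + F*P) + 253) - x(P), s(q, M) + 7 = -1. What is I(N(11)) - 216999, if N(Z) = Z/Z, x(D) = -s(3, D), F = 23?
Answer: -216730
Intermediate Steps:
s(q, M) = -8 (s(q, M) = -7 - 1 = -8)
x(D) = 8 (x(D) = -1*(-8) = 8)
N(Z) = 1
I(P) = 245 + P**2 + 23*P (I(P) = ((P**2 + 23*P) + 253) - 1*8 = (253 + P**2 + 23*P) - 8 = 245 + P**2 + 23*P)
I(N(11)) - 216999 = (245 + 1**2 + 23*1) - 216999 = (245 + 1 + 23) - 216999 = 269 - 216999 = -216730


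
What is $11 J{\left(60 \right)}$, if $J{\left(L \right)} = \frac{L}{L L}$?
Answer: $\frac{11}{60} \approx 0.18333$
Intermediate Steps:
$J{\left(L \right)} = \frac{1}{L}$ ($J{\left(L \right)} = \frac{L}{L^{2}} = \frac{1}{L}$)
$11 J{\left(60 \right)} = \frac{11}{60}$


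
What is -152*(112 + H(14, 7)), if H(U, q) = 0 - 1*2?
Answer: -16720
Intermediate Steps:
H(U, q) = -2 (H(U, q) = 0 - 2 = -2)
-152*(112 + H(14, 7)) = -152*(112 - 2) = -152*110 = -16720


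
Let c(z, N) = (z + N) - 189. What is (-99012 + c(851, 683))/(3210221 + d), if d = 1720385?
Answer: -97667/4930606 ≈ -0.019808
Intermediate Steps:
c(z, N) = -189 + N + z (c(z, N) = (N + z) - 189 = -189 + N + z)
(-99012 + c(851, 683))/(3210221 + d) = (-99012 + (-189 + 683 + 851))/(3210221 + 1720385) = (-99012 + 1345)/4930606 = -97667*1/4930606 = -97667/4930606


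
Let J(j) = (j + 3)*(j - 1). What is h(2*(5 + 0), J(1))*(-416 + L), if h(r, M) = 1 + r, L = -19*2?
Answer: -4994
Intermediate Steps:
J(j) = (-1 + j)*(3 + j) (J(j) = (3 + j)*(-1 + j) = (-1 + j)*(3 + j))
L = -38
h(2*(5 + 0), J(1))*(-416 + L) = (1 + 2*(5 + 0))*(-416 - 38) = (1 + 2*5)*(-454) = (1 + 10)*(-454) = 11*(-454) = -4994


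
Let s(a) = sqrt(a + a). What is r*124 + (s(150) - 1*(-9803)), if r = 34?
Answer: 14019 + 10*sqrt(3) ≈ 14036.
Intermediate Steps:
s(a) = sqrt(2)*sqrt(a) (s(a) = sqrt(2*a) = sqrt(2)*sqrt(a))
r*124 + (s(150) - 1*(-9803)) = 34*124 + (sqrt(2)*sqrt(150) - 1*(-9803)) = 4216 + (sqrt(2)*(5*sqrt(6)) + 9803) = 4216 + (10*sqrt(3) + 9803) = 4216 + (9803 + 10*sqrt(3)) = 14019 + 10*sqrt(3)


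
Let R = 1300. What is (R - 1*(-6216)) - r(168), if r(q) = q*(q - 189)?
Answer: 11044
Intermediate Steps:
r(q) = q*(-189 + q)
(R - 1*(-6216)) - r(168) = (1300 - 1*(-6216)) - 168*(-189 + 168) = (1300 + 6216) - 168*(-21) = 7516 - 1*(-3528) = 7516 + 3528 = 11044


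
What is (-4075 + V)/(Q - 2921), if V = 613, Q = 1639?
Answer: 1731/641 ≈ 2.7005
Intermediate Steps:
(-4075 + V)/(Q - 2921) = (-4075 + 613)/(1639 - 2921) = -3462/(-1282) = -3462*(-1/1282) = 1731/641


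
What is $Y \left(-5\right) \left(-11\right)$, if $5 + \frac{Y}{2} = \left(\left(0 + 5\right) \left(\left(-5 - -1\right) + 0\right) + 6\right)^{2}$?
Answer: $21010$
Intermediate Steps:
$Y = 382$ ($Y = -10 + 2 \left(\left(0 + 5\right) \left(\left(-5 - -1\right) + 0\right) + 6\right)^{2} = -10 + 2 \left(5 \left(\left(-5 + 1\right) + 0\right) + 6\right)^{2} = -10 + 2 \left(5 \left(-4 + 0\right) + 6\right)^{2} = -10 + 2 \left(5 \left(-4\right) + 6\right)^{2} = -10 + 2 \left(-20 + 6\right)^{2} = -10 + 2 \left(-14\right)^{2} = -10 + 2 \cdot 196 = -10 + 392 = 382$)
$Y \left(-5\right) \left(-11\right) = 382 \left(-5\right) \left(-11\right) = \left(-1910\right) \left(-11\right) = 21010$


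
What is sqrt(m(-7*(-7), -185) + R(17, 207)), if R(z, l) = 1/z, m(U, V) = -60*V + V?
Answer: 94*sqrt(357)/17 ≈ 104.48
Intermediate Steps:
m(U, V) = -59*V
sqrt(m(-7*(-7), -185) + R(17, 207)) = sqrt(-59*(-185) + 1/17) = sqrt(10915 + 1/17) = sqrt(185556/17) = 94*sqrt(357)/17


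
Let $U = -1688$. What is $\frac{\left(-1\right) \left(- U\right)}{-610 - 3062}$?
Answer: $\frac{211}{459} \approx 0.45969$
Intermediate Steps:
$\frac{\left(-1\right) \left(- U\right)}{-610 - 3062} = \frac{\left(-1\right) \left(\left(-1\right) \left(-1688\right)\right)}{-610 - 3062} = \frac{\left(-1\right) 1688}{-3672} = \left(-1688\right) \left(- \frac{1}{3672}\right) = \frac{211}{459}$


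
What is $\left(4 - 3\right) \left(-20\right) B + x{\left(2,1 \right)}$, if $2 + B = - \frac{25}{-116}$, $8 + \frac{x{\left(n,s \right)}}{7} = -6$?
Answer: $- \frac{1807}{29} \approx -62.31$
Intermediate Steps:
$x{\left(n,s \right)} = -98$ ($x{\left(n,s \right)} = -56 + 7 \left(-6\right) = -56 - 42 = -98$)
$B = - \frac{207}{116}$ ($B = -2 - \frac{25}{-116} = -2 - - \frac{25}{116} = -2 + \frac{25}{116} = - \frac{207}{116} \approx -1.7845$)
$\left(4 - 3\right) \left(-20\right) B + x{\left(2,1 \right)} = \left(4 - 3\right) \left(-20\right) \left(- \frac{207}{116}\right) - 98 = 1 \left(-20\right) \left(- \frac{207}{116}\right) - 98 = \left(-20\right) \left(- \frac{207}{116}\right) - 98 = \frac{1035}{29} - 98 = - \frac{1807}{29}$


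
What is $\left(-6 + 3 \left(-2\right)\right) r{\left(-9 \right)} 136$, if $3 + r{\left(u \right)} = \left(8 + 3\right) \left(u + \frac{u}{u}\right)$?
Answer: $148512$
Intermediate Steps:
$r{\left(u \right)} = 8 + 11 u$ ($r{\left(u \right)} = -3 + \left(8 + 3\right) \left(u + \frac{u}{u}\right) = -3 + 11 \left(u + 1\right) = -3 + 11 \left(1 + u\right) = -3 + \left(11 + 11 u\right) = 8 + 11 u$)
$\left(-6 + 3 \left(-2\right)\right) r{\left(-9 \right)} 136 = \left(-6 + 3 \left(-2\right)\right) \left(8 + 11 \left(-9\right)\right) 136 = \left(-6 - 6\right) \left(8 - 99\right) 136 = \left(-12\right) \left(-91\right) 136 = 1092 \cdot 136 = 148512$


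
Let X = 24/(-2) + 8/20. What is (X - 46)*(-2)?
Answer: 576/5 ≈ 115.20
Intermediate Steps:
X = -58/5 (X = 24*(-½) + 8*(1/20) = -12 + ⅖ = -58/5 ≈ -11.600)
(X - 46)*(-2) = (-58/5 - 46)*(-2) = -288/5*(-2) = 576/5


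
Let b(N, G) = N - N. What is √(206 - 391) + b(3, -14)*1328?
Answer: I*√185 ≈ 13.601*I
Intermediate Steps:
b(N, G) = 0
√(206 - 391) + b(3, -14)*1328 = √(206 - 391) + 0*1328 = √(-185) + 0 = I*√185 + 0 = I*√185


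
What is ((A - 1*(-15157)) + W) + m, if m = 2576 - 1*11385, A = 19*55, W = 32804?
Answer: 40197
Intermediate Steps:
A = 1045
m = -8809 (m = 2576 - 11385 = -8809)
((A - 1*(-15157)) + W) + m = ((1045 - 1*(-15157)) + 32804) - 8809 = ((1045 + 15157) + 32804) - 8809 = (16202 + 32804) - 8809 = 49006 - 8809 = 40197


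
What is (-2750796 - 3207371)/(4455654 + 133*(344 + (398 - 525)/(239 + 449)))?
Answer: -4099218896/3096950437 ≈ -1.3236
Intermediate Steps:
(-2750796 - 3207371)/(4455654 + 133*(344 + (398 - 525)/(239 + 449))) = -5958167/(4455654 + 133*(344 - 127/688)) = -5958167/(4455654 + 133*(236545/688)) = -5958167/(4455654 + 31460485/688) = -5958167/3096950437/688 = -5958167*688/3096950437 = -4099218896/3096950437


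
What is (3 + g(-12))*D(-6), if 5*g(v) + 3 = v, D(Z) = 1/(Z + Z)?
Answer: 0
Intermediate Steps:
D(Z) = 1/(2*Z)
g(v) = -⅗ + v/5
(3 + g(-12))*D(-6) = (3 + (-⅗ + (⅕)*(-12)))*((½)/(-6)) = (3 + (-⅗ - 12/5))*((½)*(-⅙)) = (3 - 3)*(-1/12) = 0*(-1/12) = 0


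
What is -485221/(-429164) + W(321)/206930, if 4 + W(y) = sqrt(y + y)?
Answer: 50202532437/44403453260 + sqrt(642)/206930 ≈ 1.1307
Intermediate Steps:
W(y) = -4 + sqrt(2)*sqrt(y) (W(y) = -4 + sqrt(y + y) = -4 + sqrt(2*y) = -4 + sqrt(2)*sqrt(y))
-485221/(-429164) + W(321)/206930 = -485221/(-429164) + (-4 + sqrt(2)*sqrt(321))/206930 = -485221*(-1/429164) + (-4 + sqrt(642))*(1/206930) = 485221/429164 + (-2/103465 + sqrt(642)/206930) = 50202532437/44403453260 + sqrt(642)/206930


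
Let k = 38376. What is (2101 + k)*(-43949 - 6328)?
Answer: -2035062129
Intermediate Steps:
(2101 + k)*(-43949 - 6328) = (2101 + 38376)*(-43949 - 6328) = 40477*(-50277) = -2035062129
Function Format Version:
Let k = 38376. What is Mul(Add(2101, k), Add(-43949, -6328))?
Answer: -2035062129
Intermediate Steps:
Mul(Add(2101, k), Add(-43949, -6328)) = Mul(Add(2101, 38376), Add(-43949, -6328)) = Mul(40477, -50277) = -2035062129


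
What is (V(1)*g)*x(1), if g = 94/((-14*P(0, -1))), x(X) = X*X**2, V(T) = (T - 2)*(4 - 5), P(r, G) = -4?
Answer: 47/28 ≈ 1.6786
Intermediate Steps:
V(T) = 2 - T (V(T) = (-2 + T)*(-1) = 2 - T)
x(X) = X**3
g = 47/28 (g = 94/((-14*(-4))) = 94/56 = 94*(1/56) = 47/28 ≈ 1.6786)
(V(1)*g)*x(1) = ((2 - 1*1)*(47/28))*1**3 = ((2 - 1)*(47/28))*1 = (1*(47/28))*1 = (47/28)*1 = 47/28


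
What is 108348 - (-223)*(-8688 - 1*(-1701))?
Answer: -1449753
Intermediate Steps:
108348 - (-223)*(-8688 - 1*(-1701)) = 108348 - (-223)*(-8688 + 1701) = 108348 - (-223)*(-6987) = 108348 - 1*1558101 = 108348 - 1558101 = -1449753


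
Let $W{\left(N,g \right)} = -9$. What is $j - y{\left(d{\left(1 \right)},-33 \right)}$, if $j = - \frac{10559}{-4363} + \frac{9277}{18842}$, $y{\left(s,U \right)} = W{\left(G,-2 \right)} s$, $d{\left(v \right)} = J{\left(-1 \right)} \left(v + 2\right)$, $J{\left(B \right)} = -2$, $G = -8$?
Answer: $- \frac{4199784655}{82207646} \approx -51.088$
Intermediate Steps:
$d{\left(v \right)} = -4 - 2 v$ ($d{\left(v \right)} = - 2 \left(v + 2\right) = - 2 \left(2 + v\right) = -4 - 2 v$)
$y{\left(s,U \right)} = - 9 s$
$j = \frac{239428229}{82207646}$ ($j = \left(-10559\right) \left(- \frac{1}{4363}\right) + 9277 \cdot \frac{1}{18842} = \frac{10559}{4363} + \frac{9277}{18842} = \frac{239428229}{82207646} \approx 2.9125$)
$j - y{\left(d{\left(1 \right)},-33 \right)} = \frac{239428229}{82207646} - - 9 \left(-4 - 2\right) = \frac{239428229}{82207646} - \left(-9\right) \left(-6\right) = \frac{239428229}{82207646} - 54 = - \frac{4199784655}{82207646}$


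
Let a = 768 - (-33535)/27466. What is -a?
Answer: -21127423/27466 ≈ -769.22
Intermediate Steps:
a = 21127423/27466 (a = 768 - (-33535)/27466 = 768 - 1*(-33535/27466) = 768 + 33535/27466 = 21127423/27466 ≈ 769.22)
-a = -1*21127423/27466 = -21127423/27466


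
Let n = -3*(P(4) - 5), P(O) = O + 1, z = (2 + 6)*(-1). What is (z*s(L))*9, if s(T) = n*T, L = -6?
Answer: 0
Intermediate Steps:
z = -8 (z = 8*(-1) = -8)
P(O) = 1 + O
n = 0 (n = -3*((1 + 4) - 5) = -3*(5 - 5) = -3*0 = 0)
s(T) = 0 (s(T) = 0*T = 0)
(z*s(L))*9 = -8*0*9 = 0*9 = 0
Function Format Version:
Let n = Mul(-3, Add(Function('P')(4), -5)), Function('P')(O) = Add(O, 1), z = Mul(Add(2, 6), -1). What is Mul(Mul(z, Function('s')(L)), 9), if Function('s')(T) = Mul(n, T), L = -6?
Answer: 0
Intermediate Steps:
z = -8 (z = Mul(8, -1) = -8)
Function('P')(O) = Add(1, O)
n = 0 (n = Mul(-3, Add(Add(1, 4), -5)) = Mul(-3, Add(5, -5)) = Mul(-3, 0) = 0)
Function('s')(T) = 0 (Function('s')(T) = Mul(0, T) = 0)
Mul(Mul(z, Function('s')(L)), 9) = Mul(Mul(-8, 0), 9) = Mul(0, 9) = 0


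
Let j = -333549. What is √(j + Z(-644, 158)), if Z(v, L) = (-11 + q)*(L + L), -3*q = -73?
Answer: I*√2964021/3 ≈ 573.88*I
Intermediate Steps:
q = 73/3 (q = -⅓*(-73) = 73/3 ≈ 24.333)
Z(v, L) = 80*L/3 (Z(v, L) = (-11 + 73/3)*(L + L) = 40*(2*L)/3 = 80*L/3)
√(j + Z(-644, 158)) = √(-333549 + (80/3)*158) = √(-333549 + 12640/3) = √(-988007/3) = I*√2964021/3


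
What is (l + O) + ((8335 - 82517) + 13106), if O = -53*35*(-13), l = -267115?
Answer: -304076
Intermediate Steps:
O = 24115 (O = -1855*(-13) = 24115)
(l + O) + ((8335 - 82517) + 13106) = (-267115 + 24115) + ((8335 - 82517) + 13106) = -243000 + (-74182 + 13106) = -243000 - 61076 = -304076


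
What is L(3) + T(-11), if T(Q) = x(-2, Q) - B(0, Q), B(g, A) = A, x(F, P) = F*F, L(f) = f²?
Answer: 24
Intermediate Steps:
x(F, P) = F²
T(Q) = 4 - Q (T(Q) = (-2)² - Q = 4 - Q)
L(3) + T(-11) = 3² + (4 - 1*(-11)) = 9 + (4 + 11) = 9 + 15 = 24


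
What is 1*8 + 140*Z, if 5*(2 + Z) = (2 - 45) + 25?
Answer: -776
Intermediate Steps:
Z = -28/5 (Z = -2 + ((2 - 45) + 25)/5 = -2 + (-43 + 25)/5 = -2 + (1/5)*(-18) = -2 - 18/5 = -28/5 ≈ -5.6000)
1*8 + 140*Z = 1*8 + 140*(-28/5) = 8 - 784 = -776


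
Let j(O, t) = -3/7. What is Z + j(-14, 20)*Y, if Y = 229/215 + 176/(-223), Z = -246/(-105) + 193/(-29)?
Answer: -43121802/9732835 ≈ -4.4305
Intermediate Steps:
Z = -4377/1015 (Z = -246*(-1/105) + 193*(-1/29) = 82/35 - 193/29 = -4377/1015 ≈ -4.3123)
Y = 13227/47945 (Y = 229*(1/215) + 176*(-1/223) = 229/215 - 176/223 = 13227/47945 ≈ 0.27588)
j(O, t) = -3/7 (j(O, t) = -3*⅐ = -3/7)
Z + j(-14, 20)*Y = -4377/1015 - 3/7*13227/47945 = -4377/1015 - 39681/335615 = -43121802/9732835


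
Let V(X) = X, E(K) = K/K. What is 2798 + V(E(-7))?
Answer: 2799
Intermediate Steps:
E(K) = 1
2798 + V(E(-7)) = 2798 + 1 = 2799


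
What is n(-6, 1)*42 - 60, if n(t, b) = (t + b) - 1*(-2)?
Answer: -186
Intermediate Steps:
n(t, b) = 2 + b + t (n(t, b) = (b + t) + 2 = 2 + b + t)
n(-6, 1)*42 - 60 = (2 + 1 - 6)*42 - 60 = -3*42 - 60 = -126 - 60 = -186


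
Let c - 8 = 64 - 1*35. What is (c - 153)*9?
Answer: -1044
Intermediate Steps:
c = 37 (c = 8 + (64 - 1*35) = 8 + (64 - 35) = 8 + 29 = 37)
(c - 153)*9 = (37 - 153)*9 = -116*9 = -1044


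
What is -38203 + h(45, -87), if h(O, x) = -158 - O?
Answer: -38406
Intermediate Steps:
-38203 + h(45, -87) = -38203 + (-158 - 1*45) = -38203 + (-158 - 45) = -38203 - 203 = -38406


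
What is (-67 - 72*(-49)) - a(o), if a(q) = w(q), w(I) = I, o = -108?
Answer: 3569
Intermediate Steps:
a(q) = q
(-67 - 72*(-49)) - a(o) = (-67 - 72*(-49)) - 1*(-108) = (-67 + 3528) + 108 = 3461 + 108 = 3569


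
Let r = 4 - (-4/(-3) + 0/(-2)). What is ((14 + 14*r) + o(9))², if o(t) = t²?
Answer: 157609/9 ≈ 17512.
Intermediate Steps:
r = 8/3 (r = 4 - (-4*(-⅓) + 0*(-½)) = 4 - (4/3 + 0) = 4 - 1*4/3 = 4 - 4/3 = 8/3 ≈ 2.6667)
((14 + 14*r) + o(9))² = ((14 + 14*(8/3)) + 9²)² = ((14 + 112/3) + 81)² = (154/3 + 81)² = (397/3)² = 157609/9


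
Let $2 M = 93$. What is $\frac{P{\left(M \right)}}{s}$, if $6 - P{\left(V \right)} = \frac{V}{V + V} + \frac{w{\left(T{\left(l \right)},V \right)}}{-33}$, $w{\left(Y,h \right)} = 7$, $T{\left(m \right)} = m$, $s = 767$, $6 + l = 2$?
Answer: $\frac{29}{3894} \approx 0.0074474$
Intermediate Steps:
$l = -4$ ($l = -6 + 2 = -4$)
$M = \frac{93}{2}$ ($M = \frac{1}{2} \cdot 93 = \frac{93}{2} \approx 46.5$)
$P{\left(V \right)} = \frac{377}{66}$ ($P{\left(V \right)} = 6 - \left(\frac{V}{V + V} + \frac{7}{-33}\right) = 6 - \left(\frac{V}{2 V} + 7 \left(- \frac{1}{33}\right)\right) = 6 - \left(V \frac{1}{2 V} - \frac{7}{33}\right) = 6 - \left(\frac{1}{2} - \frac{7}{33}\right) = 6 - \frac{19}{66} = \frac{377}{66}$)
$\frac{P{\left(M \right)}}{s} = \frac{377}{66 \cdot 767} = \frac{377}{66} \cdot \frac{1}{767} = \frac{29}{3894}$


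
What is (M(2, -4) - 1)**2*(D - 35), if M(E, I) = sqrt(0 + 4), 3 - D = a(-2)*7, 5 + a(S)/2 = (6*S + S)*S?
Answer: -354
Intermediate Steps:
a(S) = -10 + 14*S**2 (a(S) = -10 + 2*((6*S + S)*S) = -10 + 2*((7*S)*S) = -10 + 2*(7*S**2) = -10 + 14*S**2)
D = -319 (D = 3 - (-10 + 14*(-2)**2)*7 = 3 - (-10 + 14*4)*7 = 3 - (-10 + 56)*7 = 3 - 46*7 = 3 - 1*322 = 3 - 322 = -319)
M(E, I) = 2 (M(E, I) = sqrt(4) = 2)
(M(2, -4) - 1)**2*(D - 35) = (2 - 1)**2*(-319 - 35) = 1**2*(-354) = 1*(-354) = -354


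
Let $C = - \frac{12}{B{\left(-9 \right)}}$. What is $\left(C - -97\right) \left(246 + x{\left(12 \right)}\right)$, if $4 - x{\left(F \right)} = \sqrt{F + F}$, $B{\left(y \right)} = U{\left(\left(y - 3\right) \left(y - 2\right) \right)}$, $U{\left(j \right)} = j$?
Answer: $\frac{266500}{11} - \frac{2132 \sqrt{6}}{11} \approx 23753.0$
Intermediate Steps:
$B{\left(y \right)} = \left(-3 + y\right) \left(-2 + y\right)$ ($B{\left(y \right)} = \left(y - 3\right) \left(y - 2\right) = \left(-3 + y\right) \left(-2 + y\right)$)
$x{\left(F \right)} = 4 - \sqrt{2} \sqrt{F}$ ($x{\left(F \right)} = 4 - \sqrt{F + F} = 4 - \sqrt{2 F} = 4 - \sqrt{2} \sqrt{F}$)
$C = - \frac{1}{11}$ ($C = - \frac{12}{6 + \left(-9\right)^{2} - -45} = - \frac{12}{6 + 81 + 45} = - \frac{12}{132} = \left(-12\right) \frac{1}{132} = - \frac{1}{11} \approx -0.090909$)
$\left(C - -97\right) \left(246 + x{\left(12 \right)}\right) = \left(- \frac{1}{11} - -97\right) \left(246 + \left(4 - \sqrt{2} \sqrt{12}\right)\right) = \left(- \frac{1}{11} + 97\right) \left(246 + \left(4 - \sqrt{2} \cdot 2 \sqrt{3}\right)\right) = \frac{1066 \left(246 + \left(4 - 2 \sqrt{6}\right)\right)}{11} = \frac{1066 \left(250 - 2 \sqrt{6}\right)}{11} = \frac{266500}{11} - \frac{2132 \sqrt{6}}{11}$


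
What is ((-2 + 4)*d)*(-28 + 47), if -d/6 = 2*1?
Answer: -456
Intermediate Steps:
d = -12 ≈ -12.000
((-2 + 4)*d)*(-28 + 47) = ((-2 + 4)*(-12))*(-28 + 47) = (2*(-12))*19 = -24*19 = -456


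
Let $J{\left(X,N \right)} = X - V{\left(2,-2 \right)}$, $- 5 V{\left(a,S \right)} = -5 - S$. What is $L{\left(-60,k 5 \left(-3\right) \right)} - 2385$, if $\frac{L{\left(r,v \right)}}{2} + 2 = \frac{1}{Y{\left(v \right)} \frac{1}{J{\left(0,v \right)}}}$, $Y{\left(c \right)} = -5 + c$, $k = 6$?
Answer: $- \frac{1134769}{475} \approx -2389.0$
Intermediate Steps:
$V{\left(a,S \right)} = 1 + \frac{S}{5}$ ($V{\left(a,S \right)} = - \frac{-5 - S}{5} = 1 + \frac{S}{5}$)
$J{\left(X,N \right)} = - \frac{3}{5} + X$ ($J{\left(X,N \right)} = X - \left(1 + \frac{1}{5} \left(-2\right)\right) = X - \left(1 - \frac{2}{5}\right) = X - \frac{3}{5} = - \frac{3}{5} + X$)
$L{\left(r,v \right)} = -4 + \frac{2}{\frac{25}{3} - \frac{5 v}{3}}$ ($L{\left(r,v \right)} = -4 + \frac{2}{\left(-5 + v\right) \frac{1}{- \frac{3}{5} + 0}} = -4 + \frac{2}{\left(-5 + v\right) \frac{1}{- \frac{3}{5}}} = -4 + \frac{2}{\left(-5 + v\right) \left(- \frac{5}{3}\right)} = -4 + \frac{2}{\frac{25}{3} - \frac{5 v}{3}}$)
$L{\left(-60,k 5 \left(-3\right) \right)} - 2385 = \frac{2 \left(47 - 10 \cdot 6 \cdot 5 \left(-3\right)\right)}{5 \left(-5 + 6 \cdot 5 \left(-3\right)\right)} - 2385 = \frac{2 \left(47 - 10 \cdot 30 \left(-3\right)\right)}{5 \left(-5 + 30 \left(-3\right)\right)} - 2385 = \frac{2 \left(47 - -900\right)}{5 \left(-5 - 90\right)} - 2385 = \frac{2 \left(47 + 900\right)}{5 \left(-95\right)} - 2385 = \frac{2}{5} \left(- \frac{1}{95}\right) 947 - 2385 = - \frac{1894}{475} - 2385 = - \frac{1134769}{475}$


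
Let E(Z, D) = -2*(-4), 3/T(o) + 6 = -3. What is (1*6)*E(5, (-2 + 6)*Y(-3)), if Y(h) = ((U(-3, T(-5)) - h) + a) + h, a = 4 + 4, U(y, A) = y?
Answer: 48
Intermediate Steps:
T(o) = -⅓ (T(o) = 3/(-6 - 3) = 3/(-9) = 3*(-⅑) = -⅓)
a = 8
Y(h) = 5 (Y(h) = ((-3 - h) + 8) + h = (5 - h) + h = 5)
E(Z, D) = 8
(1*6)*E(5, (-2 + 6)*Y(-3)) = (1*6)*8 = 6*8 = 48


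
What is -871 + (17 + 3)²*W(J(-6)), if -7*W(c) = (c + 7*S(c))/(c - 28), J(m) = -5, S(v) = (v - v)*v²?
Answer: -203201/231 ≈ -879.66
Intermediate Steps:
S(v) = 0 (S(v) = 0*v² = 0)
W(c) = -c/(7*(-28 + c)) (W(c) = -(c + 7*0)/(7*(c - 28)) = -(c + 0)/(7*(-28 + c)) = -c/(7*(-28 + c)))
-871 + (17 + 3)²*W(J(-6)) = -871 + (17 + 3)²*(-1*(-5)/(-196 + 7*(-5))) = -871 + 20²*(-1*(-5)/(-196 - 35)) = -871 + 400*(-1*(-5)/(-231)) = -871 + 400*(-1*(-5)*(-1/231)) = -871 + 400*(-5/231) = -871 - 2000/231 = -203201/231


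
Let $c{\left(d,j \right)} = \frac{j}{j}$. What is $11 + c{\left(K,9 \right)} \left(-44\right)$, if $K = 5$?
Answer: $-33$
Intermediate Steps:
$c{\left(d,j \right)} = 1$
$11 + c{\left(K,9 \right)} \left(-44\right) = 11 + 1 \left(-44\right) = 11 - 44 = -33$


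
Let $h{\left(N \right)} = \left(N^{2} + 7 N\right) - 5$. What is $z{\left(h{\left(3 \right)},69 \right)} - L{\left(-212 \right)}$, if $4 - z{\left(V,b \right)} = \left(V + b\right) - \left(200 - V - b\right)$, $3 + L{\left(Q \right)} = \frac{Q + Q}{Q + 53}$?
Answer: $\frac{49}{3} \approx 16.333$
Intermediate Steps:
$h{\left(N \right)} = -5 + N^{2} + 7 N$
$L{\left(Q \right)} = -3 + \frac{2 Q}{53 + Q}$ ($L{\left(Q \right)} = -3 + \frac{Q + Q}{Q + 53} = -3 + \frac{2 Q}{53 + Q}$)
$z{\left(V,b \right)} = 204 - 2 V - 2 b$ ($z{\left(V,b \right)} = 4 - \left(\left(V + b\right) - \left(200 - V - b\right)\right) = 4 - \left(\left(V + b\right) + \left(-200 + V + b\right)\right) = 4 - \left(-200 + 2 V + 2 b\right) = 204 - 2 V - 2 b$)
$z{\left(h{\left(3 \right)},69 \right)} - L{\left(-212 \right)} = \left(204 - 2 \left(-5 + 3^{2} + 7 \cdot 3\right) - 138\right) - \frac{-159 - -212}{53 - 212} = \left(204 - 2 \left(-5 + 9 + 21\right) - 138\right) - \frac{-159 + 212}{-159} = \left(204 - 50 - 138\right) - \left(- \frac{1}{159}\right) 53 = \left(204 - 50 - 138\right) - - \frac{1}{3} = 16 + \frac{1}{3} = \frac{49}{3}$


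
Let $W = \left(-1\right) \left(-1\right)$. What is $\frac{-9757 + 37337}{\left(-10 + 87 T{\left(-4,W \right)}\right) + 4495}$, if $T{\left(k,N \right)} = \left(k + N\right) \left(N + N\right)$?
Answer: $\frac{27580}{3963} \approx 6.9594$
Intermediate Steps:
$W = 1$
$T{\left(k,N \right)} = 2 N \left(N + k\right)$ ($T{\left(k,N \right)} = \left(N + k\right) 2 N = 2 N \left(N + k\right)$)
$\frac{-9757 + 37337}{\left(-10 + 87 T{\left(-4,W \right)}\right) + 4495} = \frac{-9757 + 37337}{\left(-10 + 87 \cdot 2 \cdot 1 \left(1 - 4\right)\right) + 4495} = \frac{27580}{\left(-10 + 87 \cdot 2 \cdot 1 \left(-3\right)\right) + 4495} = \frac{27580}{\left(-10 + 87 \left(-6\right)\right) + 4495} = \frac{27580}{\left(-10 - 522\right) + 4495} = \frac{27580}{-532 + 4495} = \frac{27580}{3963}$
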